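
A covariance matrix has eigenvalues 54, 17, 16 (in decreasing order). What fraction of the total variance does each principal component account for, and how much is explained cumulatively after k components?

Step 1 — total variance = trace(Sigma) = Σ λ_i = 54 + 17 + 16 = 87.

Step 2 — fraction explained by component i = λ_i / Σ λ:
  PC1: 54/87 = 0.6207
  PC2: 17/87 = 0.1954
  PC3: 16/87 = 0.1839

Step 3 — cumulative fraction after k components = (λ_1 + ... + λ_k) / Σ λ:
  k = 1: 54/87 = 0.6207
  k = 2: (54 + 17)/87 = 71/87 = 0.8161
  k = 3: (54 + 17 + 16)/87 = 87/87 = 1

Summary (fraction, with percent):

explained: PC1 0.6207 (62.07%), PC2 0.1954 (19.54%), PC3 0.1839 (18.39%);  cumulative: 0.6207, 0.8161, 1


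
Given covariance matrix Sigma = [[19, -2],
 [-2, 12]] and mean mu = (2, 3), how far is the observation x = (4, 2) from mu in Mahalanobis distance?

Step 1 — centre the observation: (x - mu) = (2, -1).

Step 2 — invert Sigma. det(Sigma) = 19·12 - (-2)² = 224.
  Sigma^{-1} = (1/det) · [[d, -b], [-b, a]] = [[0.0536, 0.0089],
 [0.0089, 0.0848]].

Step 3 — form the quadratic (x - mu)^T · Sigma^{-1} · (x - mu):
  Sigma^{-1} · (x - mu) = (0.0982, -0.067).
  (x - mu)^T · [Sigma^{-1} · (x - mu)] = (2)·(0.0982) + (-1)·(-0.067) = 0.2634.

Step 4 — take square root: d = √(0.2634) ≈ 0.5132.

d(x, mu) = √(0.2634) ≈ 0.5132


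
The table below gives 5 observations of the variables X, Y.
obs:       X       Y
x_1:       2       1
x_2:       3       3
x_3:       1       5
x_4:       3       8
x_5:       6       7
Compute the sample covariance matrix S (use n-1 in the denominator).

Step 1 — column means:
  mean(X) = (2 + 3 + 1 + 3 + 6) / 5 = 15/5 = 3
  mean(Y) = (1 + 3 + 5 + 8 + 7) / 5 = 24/5 = 4.8

Step 2 — sample covariance S[i,j] = (1/(n-1)) · Σ_k (x_{k,i} - mean_i) · (x_{k,j} - mean_j), with n-1 = 4.
  S[X,X] = ((-1)·(-1) + (0)·(0) + (-2)·(-2) + (0)·(0) + (3)·(3)) / 4 = 14/4 = 3.5
  S[X,Y] = ((-1)·(-3.8) + (0)·(-1.8) + (-2)·(0.2) + (0)·(3.2) + (3)·(2.2)) / 4 = 10/4 = 2.5
  S[Y,Y] = ((-3.8)·(-3.8) + (-1.8)·(-1.8) + (0.2)·(0.2) + (3.2)·(3.2) + (2.2)·(2.2)) / 4 = 32.8/4 = 8.2

S is symmetric (S[j,i] = S[i,j]). Assembling:

S = [[3.5, 2.5],
 [2.5, 8.2]]


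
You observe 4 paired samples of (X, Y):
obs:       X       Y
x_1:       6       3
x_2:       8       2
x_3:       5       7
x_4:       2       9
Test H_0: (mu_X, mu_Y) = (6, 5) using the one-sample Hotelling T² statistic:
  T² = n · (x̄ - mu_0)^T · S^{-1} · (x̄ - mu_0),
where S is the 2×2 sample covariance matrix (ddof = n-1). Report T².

Step 1 — sample mean vector:
  mean(X) = (6 + 8 + 5 + 2) / 4 = 21/4 = 5.25
  mean(Y) = (3 + 2 + 7 + 9) / 4 = 21/4 = 5.25
  x̄ = (5.25, 5.25),  deviation x̄ - mu_0 = (5.25, 5.25) - (6, 5) = (-0.75, 0.25).

Step 2 — sample covariance matrix, S[i,j] = (1/(n-1)) · Σ_k (x_{k,i} - mean_i) · (x_{k,j} - mean_j), divisor n-1 = 3:
  S[X,X] = ((0.75)·(0.75) + (2.75)·(2.75) + (-0.25)·(-0.25) + (-3.25)·(-3.25)) / 3 = 18.75/3 = 6.25
  S[X,Y] = ((0.75)·(-2.25) + (2.75)·(-3.25) + (-0.25)·(1.75) + (-3.25)·(3.75)) / 3 = -23.25/3 = -7.75
  S[Y,Y] = ((-2.25)·(-2.25) + (-3.25)·(-3.25) + (1.75)·(1.75) + (3.75)·(3.75)) / 3 = 32.75/3 = 10.9167
  S = [[6.25, -7.75],
 [-7.75, 10.9167]].

Step 3 — invert S. det(S) = 6.25·10.9167 - (-7.75)² = 8.1667.
  S^{-1} = (1/det) · [[d, -b], [-b, a]] = [[1.3367, 0.949],
 [0.949, 0.7653]].

Step 4 — quadratic form (x̄ - mu_0)^T · S^{-1} · (x̄ - mu_0):
  S^{-1} · (x̄ - mu_0) = (-0.7653, -0.5204),
  (x̄ - mu_0)^T · [...] = (-0.75)·(-0.7653) + (0.25)·(-0.5204) = 0.4439.

Step 5 — scale by n: T² = 4 · 0.4439 = 1.7755.

T² ≈ 1.7755


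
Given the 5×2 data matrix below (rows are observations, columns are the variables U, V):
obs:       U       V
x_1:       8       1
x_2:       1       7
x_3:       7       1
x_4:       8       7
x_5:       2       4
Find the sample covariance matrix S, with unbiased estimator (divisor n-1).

Step 1 — column means:
  mean(U) = (8 + 1 + 7 + 8 + 2) / 5 = 26/5 = 5.2
  mean(V) = (1 + 7 + 1 + 7 + 4) / 5 = 20/5 = 4

Step 2 — sample covariance S[i,j] = (1/(n-1)) · Σ_k (x_{k,i} - mean_i) · (x_{k,j} - mean_j), with n-1 = 4.
  S[U,U] = ((2.8)·(2.8) + (-4.2)·(-4.2) + (1.8)·(1.8) + (2.8)·(2.8) + (-3.2)·(-3.2)) / 4 = 46.8/4 = 11.7
  S[U,V] = ((2.8)·(-3) + (-4.2)·(3) + (1.8)·(-3) + (2.8)·(3) + (-3.2)·(0)) / 4 = -18/4 = -4.5
  S[V,V] = ((-3)·(-3) + (3)·(3) + (-3)·(-3) + (3)·(3) + (0)·(0)) / 4 = 36/4 = 9

S is symmetric (S[j,i] = S[i,j]). Assembling:

S = [[11.7, -4.5],
 [-4.5, 9]]


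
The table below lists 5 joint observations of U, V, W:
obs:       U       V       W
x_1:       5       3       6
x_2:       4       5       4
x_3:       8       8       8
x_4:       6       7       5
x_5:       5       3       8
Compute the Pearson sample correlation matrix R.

Step 1 — column means:
  mean(U) = (5 + 4 + 8 + 6 + 5) / 5 = 28/5 = 5.6
  mean(V) = (3 + 5 + 8 + 7 + 3) / 5 = 26/5 = 5.2
  mean(W) = (6 + 4 + 8 + 5 + 8) / 5 = 31/5 = 6.2

Step 2 — sample variances and covariances s[i,j] = (1/(n-1)) · Σ_k (x_{k,i} - mean_i) · (x_{k,j} - mean_j), with n-1 = 4:
  s[U,U] = ((-0.6)·(-0.6) + (-1.6)·(-1.6) + (2.4)·(2.4) + (0.4)·(0.4) + (-0.6)·(-0.6)) / 4 = 9.2/4 = 2.3
  s[U,V] = ((-0.6)·(-2.2) + (-1.6)·(-0.2) + (2.4)·(2.8) + (0.4)·(1.8) + (-0.6)·(-2.2)) / 4 = 10.4/4 = 2.6
  s[U,W] = ((-0.6)·(-0.2) + (-1.6)·(-2.2) + (2.4)·(1.8) + (0.4)·(-1.2) + (-0.6)·(1.8)) / 4 = 6.4/4 = 1.6
  s[V,V] = ((-2.2)·(-2.2) + (-0.2)·(-0.2) + (2.8)·(2.8) + (1.8)·(1.8) + (-2.2)·(-2.2)) / 4 = 20.8/4 = 5.2
  s[V,W] = ((-2.2)·(-0.2) + (-0.2)·(-2.2) + (2.8)·(1.8) + (1.8)·(-1.2) + (-2.2)·(1.8)) / 4 = -0.2/4 = -0.05
  s[W,W] = ((-0.2)·(-0.2) + (-2.2)·(-2.2) + (1.8)·(1.8) + (-1.2)·(-1.2) + (1.8)·(1.8)) / 4 = 12.8/4 = 3.2
  Sample standard deviations s_i = √(s[i,i]):
  s(U) = √(2.3) = 1.5166
  s(V) = √(5.2) = 2.2804
  s(W) = √(3.2) = 1.7889

Step 3 — r_{ij} = s_{ij} / (s_i · s_j):
  r[U,U] = 1 (diagonal).
  r[U,V] = 2.6 / (1.5166 · 2.2804) = 2.6 / 3.4583 = 0.7518
  r[U,W] = 1.6 / (1.5166 · 1.7889) = 1.6 / 2.7129 = 0.5898
  r[V,V] = 1 (diagonal).
  r[V,W] = -0.05 / (2.2804 · 1.7889) = -0.05 / 4.0792 = -0.0123
  r[W,W] = 1 (diagonal).

R is symmetric with unit diagonal. Assembling:

R = [[1, 0.7518, 0.5898],
 [0.7518, 1, -0.0123],
 [0.5898, -0.0123, 1]]


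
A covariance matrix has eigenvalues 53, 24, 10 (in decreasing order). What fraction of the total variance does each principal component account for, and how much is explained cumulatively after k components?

Step 1 — total variance = trace(Sigma) = Σ λ_i = 53 + 24 + 10 = 87.

Step 2 — fraction explained by component i = λ_i / Σ λ:
  PC1: 53/87 = 0.6092
  PC2: 24/87 = 0.2759
  PC3: 10/87 = 0.1149

Step 3 — cumulative fraction after k components = (λ_1 + ... + λ_k) / Σ λ:
  k = 1: 53/87 = 0.6092
  k = 2: (53 + 24)/87 = 77/87 = 0.8851
  k = 3: (53 + 24 + 10)/87 = 87/87 = 1

Summary (fraction, with percent):

explained: PC1 0.6092 (60.92%), PC2 0.2759 (27.59%), PC3 0.1149 (11.49%);  cumulative: 0.6092, 0.8851, 1


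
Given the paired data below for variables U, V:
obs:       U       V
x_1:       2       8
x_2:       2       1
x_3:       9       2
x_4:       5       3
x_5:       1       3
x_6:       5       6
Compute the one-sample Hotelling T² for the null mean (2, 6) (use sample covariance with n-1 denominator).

Step 1 — sample mean vector:
  mean(U) = (2 + 2 + 9 + 5 + 1 + 5) / 6 = 24/6 = 4
  mean(V) = (8 + 1 + 2 + 3 + 3 + 6) / 6 = 23/6 = 3.8333
  x̄ = (4, 3.8333),  deviation x̄ - mu_0 = (4, 3.8333) - (2, 6) = (2, -2.1667).

Step 2 — sample covariance matrix, S[i,j] = (1/(n-1)) · Σ_k (x_{k,i} - mean_i) · (x_{k,j} - mean_j), divisor n-1 = 5:
  S[U,U] = ((-2)·(-2) + (-2)·(-2) + (5)·(5) + (1)·(1) + (-3)·(-3) + (1)·(1)) / 5 = 44/5 = 8.8
  S[U,V] = ((-2)·(4.1667) + (-2)·(-2.8333) + (5)·(-1.8333) + (1)·(-0.8333) + (-3)·(-0.8333) + (1)·(2.1667)) / 5 = -8/5 = -1.6
  S[V,V] = ((4.1667)·(4.1667) + (-2.8333)·(-2.8333) + (-1.8333)·(-1.8333) + (-0.8333)·(-0.8333) + (-0.8333)·(-0.8333) + (2.1667)·(2.1667)) / 5 = 34.8333/5 = 6.9667
  S = [[8.8, -1.6],
 [-1.6, 6.9667]].

Step 3 — invert S. det(S) = 8.8·6.9667 - (-1.6)² = 58.7467.
  S^{-1} = (1/det) · [[d, -b], [-b, a]] = [[0.1186, 0.0272],
 [0.0272, 0.1498]].

Step 4 — quadratic form (x̄ - mu_0)^T · S^{-1} · (x̄ - mu_0):
  S^{-1} · (x̄ - mu_0) = (0.1782, -0.2701),
  (x̄ - mu_0)^T · [...] = (2)·(0.1782) + (-2.1667)·(-0.2701) = 0.9415.

Step 5 — scale by n: T² = 6 · 0.9415 = 5.6491.

T² ≈ 5.6491


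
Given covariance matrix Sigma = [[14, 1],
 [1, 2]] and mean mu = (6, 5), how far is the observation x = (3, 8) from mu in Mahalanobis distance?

Step 1 — centre the observation: (x - mu) = (-3, 3).

Step 2 — invert Sigma. det(Sigma) = 14·2 - (1)² = 27.
  Sigma^{-1} = (1/det) · [[d, -b], [-b, a]] = [[0.0741, -0.037],
 [-0.037, 0.5185]].

Step 3 — form the quadratic (x - mu)^T · Sigma^{-1} · (x - mu):
  Sigma^{-1} · (x - mu) = (-0.3333, 1.6667).
  (x - mu)^T · [Sigma^{-1} · (x - mu)] = (-3)·(-0.3333) + (3)·(1.6667) = 6.

Step 4 — take square root: d = √(6) ≈ 2.4495.

d(x, mu) = √(6) ≈ 2.4495


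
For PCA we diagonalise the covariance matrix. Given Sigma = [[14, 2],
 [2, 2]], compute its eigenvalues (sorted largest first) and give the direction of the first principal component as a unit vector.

Step 1 — characteristic polynomial of 2×2 Sigma:
  det(Sigma - λI) = λ² - trace · λ + det = 0.
  trace = 14 + 2 = 16, det = 14·2 - (2)² = 24.
Step 2 — discriminant:
  Δ = trace² - 4·det = 256 - 96 = 160.
Step 3 — eigenvalues:
  λ = (trace ± √Δ)/2 = (16 ± 12.6491)/2,
  λ_1 = 14.3246,  λ_2 = 1.6754.

Step 4 — unit eigenvector for λ_1: solve (Sigma - λ_1 I)v = 0. First row:
  (14 - 14.3246)·v_x + (2)·v_y = 0, i.e. (-0.3246)·v_x + (2)·v_y = 0,
  so v ∝ (b, λ_1 - a) = (2, 0.3246) = u.
  ||u|| = √((2)² + (0.3246)²) = √(4.1053) ≈ 2.0262,
  v_1 = u/||u|| ≈ (0.9871, 0.1602) (||v_1|| = 1).

λ_1 = 14.3246,  λ_2 = 1.6754;  v_1 ≈ (0.9871, 0.1602)


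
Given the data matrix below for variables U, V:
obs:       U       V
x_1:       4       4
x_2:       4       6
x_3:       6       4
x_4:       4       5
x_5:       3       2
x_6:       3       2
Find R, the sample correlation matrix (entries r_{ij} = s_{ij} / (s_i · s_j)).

Step 1 — column means:
  mean(U) = (4 + 4 + 6 + 4 + 3 + 3) / 6 = 24/6 = 4
  mean(V) = (4 + 6 + 4 + 5 + 2 + 2) / 6 = 23/6 = 3.8333

Step 2 — sample variances and covariances s[i,j] = (1/(n-1)) · Σ_k (x_{k,i} - mean_i) · (x_{k,j} - mean_j), with n-1 = 5:
  s[U,U] = ((0)·(0) + (0)·(0) + (2)·(2) + (0)·(0) + (-1)·(-1) + (-1)·(-1)) / 5 = 6/5 = 1.2
  s[U,V] = ((0)·(0.1667) + (0)·(2.1667) + (2)·(0.1667) + (0)·(1.1667) + (-1)·(-1.8333) + (-1)·(-1.8333)) / 5 = 4/5 = 0.8
  s[V,V] = ((0.1667)·(0.1667) + (2.1667)·(2.1667) + (0.1667)·(0.1667) + (1.1667)·(1.1667) + (-1.8333)·(-1.8333) + (-1.8333)·(-1.8333)) / 5 = 12.8333/5 = 2.5667
  Sample standard deviations s_i = √(s[i,i]):
  s(U) = √(1.2) = 1.0954
  s(V) = √(2.5667) = 1.6021

Step 3 — r_{ij} = s_{ij} / (s_i · s_j):
  r[U,U] = 1 (diagonal).
  r[U,V] = 0.8 / (1.0954 · 1.6021) = 0.8 / 1.755 = 0.4558
  r[V,V] = 1 (diagonal).

R is symmetric with unit diagonal. Assembling:

R = [[1, 0.4558],
 [0.4558, 1]]


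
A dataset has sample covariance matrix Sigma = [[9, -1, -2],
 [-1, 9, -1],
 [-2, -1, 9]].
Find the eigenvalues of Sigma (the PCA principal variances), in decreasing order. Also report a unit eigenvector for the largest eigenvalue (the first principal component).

Step 1 — characteristic polynomial p(λ) = det(λI - Sigma) = λ³ - tr·λ² + c_1·λ - det, where tr = trace, c_1 = sum of the principal 2×2 minors, det = det(Sigma):
  tr = 9 + 9 + 9 = 27,
  c_1 = (9·9 - (-1)²) + (9·9 - (-2)²) + (9·9 - (-1)²) = 80 + 77 + 80 = 237,
  det = 9·(9·9 - (-1)²) - (-1)·((-1)·9 - (-1)·(-2)) + (-2)·((-1)·(-1) - 9·(-2)) = 9·(80) - (-1)·(-11) + (-2)·(19) = 671.
  So p(λ) = λ³ - 27λ² + 237λ - 671.
Step 2 — look for an integer root (rational root theorem: any rational root is an integer divisor of 671). Testing λ = 11:
  p(11) = 1331 - 3267 + 2607 - 671 = 0  ✓
  Dividing out (λ - 11): p(λ) = (λ - 11)(λ² - 16λ + 61).
Step 3 — remaining eigenvalues from the quadratic λ² - 16λ + 61 = 0:
  Δ = 16² - 4·61 = 256 - 244 = 12,  λ = (16 ± √12)/2 = (16 ± 3.4641)/2 ≈ 9.7321 or 6.2679.
  Sorted: λ_1 = 11,  λ_2 = 9.7321,  λ_3 = 6.2679  (check: sum = 27 = tr ✓).

Step 4 — unit eigenvector for λ_1 = 11: v spans the null space of (Sigma - λ_1 I), whose rows are
  r_1 = (-2, -1, -2),  r_2 = (-1, -2, -1),  r_3 = (-2, -1, -2).
  v is orthogonal to every row, so take v ∝ r_1 × r_2 = ((-1)·(-1) - (-2)·(-2), (-2)·(-1) - (-2)·(-1), (-2)·(-2) - (-1)·(-1)) = (-3, 0, 3).
  Rescale (divide by 3; multiply by -1 so the first nonzero entry is positive): u = (1, 0, -1).
  ||u|| = √((1)² + (0)² + (-1)²) = √(2) ≈ 1.4142,  v_1 = u/||u|| ≈ (0.7071, 0, -0.7071) (||v_1|| = 1).

λ_1 = 11,  λ_2 = 9.7321,  λ_3 = 6.2679;  v_1 ≈ (0.7071, 0, -0.7071)


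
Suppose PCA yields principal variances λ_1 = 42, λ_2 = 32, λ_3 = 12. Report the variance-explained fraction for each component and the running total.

Step 1 — total variance = trace(Sigma) = Σ λ_i = 42 + 32 + 12 = 86.

Step 2 — fraction explained by component i = λ_i / Σ λ:
  PC1: 42/86 = 0.4884
  PC2: 32/86 = 0.3721
  PC3: 12/86 = 0.1395

Step 3 — cumulative fraction after k components = (λ_1 + ... + λ_k) / Σ λ:
  k = 1: 42/86 = 0.4884
  k = 2: (42 + 32)/86 = 74/86 = 0.8605
  k = 3: (42 + 32 + 12)/86 = 86/86 = 1

Summary (fraction, with percent):

explained: PC1 0.4884 (48.84%), PC2 0.3721 (37.21%), PC3 0.1395 (13.95%);  cumulative: 0.4884, 0.8605, 1


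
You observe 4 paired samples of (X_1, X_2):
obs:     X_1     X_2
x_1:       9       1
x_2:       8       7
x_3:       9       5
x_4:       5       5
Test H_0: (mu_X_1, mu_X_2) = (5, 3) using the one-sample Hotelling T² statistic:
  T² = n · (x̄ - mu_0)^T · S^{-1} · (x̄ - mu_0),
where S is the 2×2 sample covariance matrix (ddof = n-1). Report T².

Step 1 — sample mean vector:
  mean(X_1) = (9 + 8 + 9 + 5) / 4 = 31/4 = 7.75
  mean(X_2) = (1 + 7 + 5 + 5) / 4 = 18/4 = 4.5
  x̄ = (7.75, 4.5),  deviation x̄ - mu_0 = (7.75, 4.5) - (5, 3) = (2.75, 1.5).

Step 2 — sample covariance matrix, S[i,j] = (1/(n-1)) · Σ_k (x_{k,i} - mean_i) · (x_{k,j} - mean_j), divisor n-1 = 3:
  S[X_1,X_1] = ((1.25)·(1.25) + (0.25)·(0.25) + (1.25)·(1.25) + (-2.75)·(-2.75)) / 3 = 10.75/3 = 3.5833
  S[X_1,X_2] = ((1.25)·(-3.5) + (0.25)·(2.5) + (1.25)·(0.5) + (-2.75)·(0.5)) / 3 = -4.5/3 = -1.5
  S[X_2,X_2] = ((-3.5)·(-3.5) + (2.5)·(2.5) + (0.5)·(0.5) + (0.5)·(0.5)) / 3 = 19/3 = 6.3333
  S = [[3.5833, -1.5],
 [-1.5, 6.3333]].

Step 3 — invert S. det(S) = 3.5833·6.3333 - (-1.5)² = 20.4444.
  S^{-1} = (1/det) · [[d, -b], [-b, a]] = [[0.3098, 0.0734],
 [0.0734, 0.1753]].

Step 4 — quadratic form (x̄ - mu_0)^T · S^{-1} · (x̄ - mu_0):
  S^{-1} · (x̄ - mu_0) = (0.962, 0.4647),
  (x̄ - mu_0)^T · [...] = (2.75)·(0.962) + (1.5)·(0.4647) = 3.3424.

Step 5 — scale by n: T² = 4 · 3.3424 = 13.3696.

T² ≈ 13.3696


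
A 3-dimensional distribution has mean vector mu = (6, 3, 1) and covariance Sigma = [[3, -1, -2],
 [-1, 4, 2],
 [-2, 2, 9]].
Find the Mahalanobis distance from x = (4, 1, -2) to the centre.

Step 1 — centre the observation: (x - mu) = (-2, -2, -3).

Step 2 — invert Sigma (cofactor / det for 3×3, or solve directly):
  Sigma^{-1} = [[0.4051, 0.0633, 0.0759],
 [0.0633, 0.2911, -0.0506],
 [0.0759, -0.0506, 0.1392]].

Step 3 — form the quadratic (x - mu)^T · Sigma^{-1} · (x - mu):
  Sigma^{-1} · (x - mu) = (-1.1646, -0.557, -0.4684).
  (x - mu)^T · [Sigma^{-1} · (x - mu)] = (-2)·(-1.1646) + (-2)·(-0.557) + (-3)·(-0.4684) = 4.8481.

Step 4 — take square root: d = √(4.8481) ≈ 2.2018.

d(x, mu) = √(4.8481) ≈ 2.2018


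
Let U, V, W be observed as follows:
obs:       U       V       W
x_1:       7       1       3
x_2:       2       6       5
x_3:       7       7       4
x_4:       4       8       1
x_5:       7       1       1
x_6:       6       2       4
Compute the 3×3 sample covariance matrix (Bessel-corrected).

Step 1 — column means:
  mean(U) = (7 + 2 + 7 + 4 + 7 + 6) / 6 = 33/6 = 5.5
  mean(V) = (1 + 6 + 7 + 8 + 1 + 2) / 6 = 25/6 = 4.1667
  mean(W) = (3 + 5 + 4 + 1 + 1 + 4) / 6 = 18/6 = 3

Step 2 — sample covariance S[i,j] = (1/(n-1)) · Σ_k (x_{k,i} - mean_i) · (x_{k,j} - mean_j), with n-1 = 5.
  S[U,U] = ((1.5)·(1.5) + (-3.5)·(-3.5) + (1.5)·(1.5) + (-1.5)·(-1.5) + (1.5)·(1.5) + (0.5)·(0.5)) / 5 = 21.5/5 = 4.3
  S[U,V] = ((1.5)·(-3.1667) + (-3.5)·(1.8333) + (1.5)·(2.8333) + (-1.5)·(3.8333) + (1.5)·(-3.1667) + (0.5)·(-2.1667)) / 5 = -18.5/5 = -3.7
  S[U,W] = ((1.5)·(0) + (-3.5)·(2) + (1.5)·(1) + (-1.5)·(-2) + (1.5)·(-2) + (0.5)·(1)) / 5 = -5/5 = -1
  S[V,V] = ((-3.1667)·(-3.1667) + (1.8333)·(1.8333) + (2.8333)·(2.8333) + (3.8333)·(3.8333) + (-3.1667)·(-3.1667) + (-2.1667)·(-2.1667)) / 5 = 50.8333/5 = 10.1667
  S[V,W] = ((-3.1667)·(0) + (1.8333)·(2) + (2.8333)·(1) + (3.8333)·(-2) + (-3.1667)·(-2) + (-2.1667)·(1)) / 5 = 3/5 = 0.6
  S[W,W] = ((0)·(0) + (2)·(2) + (1)·(1) + (-2)·(-2) + (-2)·(-2) + (1)·(1)) / 5 = 14/5 = 2.8

S is symmetric (S[j,i] = S[i,j]). Assembling:

S = [[4.3, -3.7, -1],
 [-3.7, 10.1667, 0.6],
 [-1, 0.6, 2.8]]


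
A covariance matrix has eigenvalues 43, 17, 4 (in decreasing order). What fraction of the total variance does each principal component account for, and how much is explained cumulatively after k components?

Step 1 — total variance = trace(Sigma) = Σ λ_i = 43 + 17 + 4 = 64.

Step 2 — fraction explained by component i = λ_i / Σ λ:
  PC1: 43/64 = 0.6719
  PC2: 17/64 = 0.2656
  PC3: 4/64 = 0.0625

Step 3 — cumulative fraction after k components = (λ_1 + ... + λ_k) / Σ λ:
  k = 1: 43/64 = 0.6719
  k = 2: (43 + 17)/64 = 60/64 = 0.9375
  k = 3: (43 + 17 + 4)/64 = 64/64 = 1

Summary (fraction, with percent):

explained: PC1 0.6719 (67.19%), PC2 0.2656 (26.56%), PC3 0.0625 (6.25%);  cumulative: 0.6719, 0.9375, 1


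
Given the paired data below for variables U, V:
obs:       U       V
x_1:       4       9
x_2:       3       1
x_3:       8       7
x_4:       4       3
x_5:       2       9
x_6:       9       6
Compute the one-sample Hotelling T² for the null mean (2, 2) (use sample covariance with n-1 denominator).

Step 1 — sample mean vector:
  mean(U) = (4 + 3 + 8 + 4 + 2 + 9) / 6 = 30/6 = 5
  mean(V) = (9 + 1 + 7 + 3 + 9 + 6) / 6 = 35/6 = 5.8333
  x̄ = (5, 5.8333),  deviation x̄ - mu_0 = (5, 5.8333) - (2, 2) = (3, 3.8333).

Step 2 — sample covariance matrix, S[i,j] = (1/(n-1)) · Σ_k (x_{k,i} - mean_i) · (x_{k,j} - mean_j), divisor n-1 = 5:
  S[U,U] = ((-1)·(-1) + (-2)·(-2) + (3)·(3) + (-1)·(-1) + (-3)·(-3) + (4)·(4)) / 5 = 40/5 = 8
  S[U,V] = ((-1)·(3.1667) + (-2)·(-4.8333) + (3)·(1.1667) + (-1)·(-2.8333) + (-3)·(3.1667) + (4)·(0.1667)) / 5 = 4/5 = 0.8
  S[V,V] = ((3.1667)·(3.1667) + (-4.8333)·(-4.8333) + (1.1667)·(1.1667) + (-2.8333)·(-2.8333) + (3.1667)·(3.1667) + (0.1667)·(0.1667)) / 5 = 52.8333/5 = 10.5667
  S = [[8, 0.8],
 [0.8, 10.5667]].

Step 3 — invert S. det(S) = 8·10.5667 - (0.8)² = 83.8933.
  S^{-1} = (1/det) · [[d, -b], [-b, a]] = [[0.126, -0.0095],
 [-0.0095, 0.0954]].

Step 4 — quadratic form (x̄ - mu_0)^T · S^{-1} · (x̄ - mu_0):
  S^{-1} · (x̄ - mu_0) = (0.3413, 0.3369),
  (x̄ - mu_0)^T · [...] = (3)·(0.3413) + (3.8333)·(0.3369) = 2.3155.

Step 5 — scale by n: T² = 6 · 2.3155 = 13.893.

T² ≈ 13.893


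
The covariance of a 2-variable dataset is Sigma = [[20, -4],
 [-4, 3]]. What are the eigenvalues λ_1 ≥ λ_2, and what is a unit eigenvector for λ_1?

Step 1 — characteristic polynomial of 2×2 Sigma:
  det(Sigma - λI) = λ² - trace · λ + det = 0.
  trace = 20 + 3 = 23, det = 20·3 - (-4)² = 44.
Step 2 — discriminant:
  Δ = trace² - 4·det = 529 - 176 = 353.
Step 3 — eigenvalues:
  λ = (trace ± √Δ)/2 = (23 ± 18.7883)/2,
  λ_1 = 20.8941,  λ_2 = 2.1059.

Step 4 — unit eigenvector for λ_1: solve (Sigma - λ_1 I)v = 0. First row:
  (20 - 20.8941)·v_x + (-4)·v_y = 0, i.e. (-0.8941)·v_x + (-4)·v_y = 0,
  so v ∝ (b, λ_1 - a) = (-4, 0.8941); multiply by -1 so the first entry is positive: u = (4, -0.8941).
  ||u|| = √((4)² + (-0.8941)²) = √(16.7995) ≈ 4.0987,
  v_1 = u/||u|| ≈ (0.9759, -0.2182) (||v_1|| = 1).

λ_1 = 20.8941,  λ_2 = 2.1059;  v_1 ≈ (0.9759, -0.2182)


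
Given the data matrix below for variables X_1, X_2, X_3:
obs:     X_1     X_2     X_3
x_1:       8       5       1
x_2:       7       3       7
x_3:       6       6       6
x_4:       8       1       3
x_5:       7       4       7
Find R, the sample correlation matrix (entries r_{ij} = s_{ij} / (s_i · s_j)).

Step 1 — column means:
  mean(X_1) = (8 + 7 + 6 + 8 + 7) / 5 = 36/5 = 7.2
  mean(X_2) = (5 + 3 + 6 + 1 + 4) / 5 = 19/5 = 3.8
  mean(X_3) = (1 + 7 + 6 + 3 + 7) / 5 = 24/5 = 4.8

Step 2 — sample variances and covariances s[i,j] = (1/(n-1)) · Σ_k (x_{k,i} - mean_i) · (x_{k,j} - mean_j), with n-1 = 4:
  s[X_1,X_1] = ((0.8)·(0.8) + (-0.2)·(-0.2) + (-1.2)·(-1.2) + (0.8)·(0.8) + (-0.2)·(-0.2)) / 4 = 2.8/4 = 0.7
  s[X_1,X_2] = ((0.8)·(1.2) + (-0.2)·(-0.8) + (-1.2)·(2.2) + (0.8)·(-2.8) + (-0.2)·(0.2)) / 4 = -3.8/4 = -0.95
  s[X_1,X_3] = ((0.8)·(-3.8) + (-0.2)·(2.2) + (-1.2)·(1.2) + (0.8)·(-1.8) + (-0.2)·(2.2)) / 4 = -6.8/4 = -1.7
  s[X_2,X_2] = ((1.2)·(1.2) + (-0.8)·(-0.8) + (2.2)·(2.2) + (-2.8)·(-2.8) + (0.2)·(0.2)) / 4 = 14.8/4 = 3.7
  s[X_2,X_3] = ((1.2)·(-3.8) + (-0.8)·(2.2) + (2.2)·(1.2) + (-2.8)·(-1.8) + (0.2)·(2.2)) / 4 = 1.8/4 = 0.45
  s[X_3,X_3] = ((-3.8)·(-3.8) + (2.2)·(2.2) + (1.2)·(1.2) + (-1.8)·(-1.8) + (2.2)·(2.2)) / 4 = 28.8/4 = 7.2
  Sample standard deviations s_i = √(s[i,i]):
  s(X_1) = √(0.7) = 0.8367
  s(X_2) = √(3.7) = 1.9235
  s(X_3) = √(7.2) = 2.6833

Step 3 — r_{ij} = s_{ij} / (s_i · s_j):
  r[X_1,X_1] = 1 (diagonal).
  r[X_1,X_2] = -0.95 / (0.8367 · 1.9235) = -0.95 / 1.6093 = -0.5903
  r[X_1,X_3] = -1.7 / (0.8367 · 2.6833) = -1.7 / 2.245 = -0.7572
  r[X_2,X_2] = 1 (diagonal).
  r[X_2,X_3] = 0.45 / (1.9235 · 2.6833) = 0.45 / 5.1614 = 0.0872
  r[X_3,X_3] = 1 (diagonal).

R is symmetric with unit diagonal. Assembling:

R = [[1, -0.5903, -0.7572],
 [-0.5903, 1, 0.0872],
 [-0.7572, 0.0872, 1]]


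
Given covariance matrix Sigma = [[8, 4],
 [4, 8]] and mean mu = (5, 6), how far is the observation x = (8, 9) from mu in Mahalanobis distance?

Step 1 — centre the observation: (x - mu) = (3, 3).

Step 2 — invert Sigma. det(Sigma) = 8·8 - (4)² = 48.
  Sigma^{-1} = (1/det) · [[d, -b], [-b, a]] = [[0.1667, -0.0833],
 [-0.0833, 0.1667]].

Step 3 — form the quadratic (x - mu)^T · Sigma^{-1} · (x - mu):
  Sigma^{-1} · (x - mu) = (0.25, 0.25).
  (x - mu)^T · [Sigma^{-1} · (x - mu)] = (3)·(0.25) + (3)·(0.25) = 1.5.

Step 4 — take square root: d = √(1.5) ≈ 1.2247.

d(x, mu) = √(1.5) ≈ 1.2247


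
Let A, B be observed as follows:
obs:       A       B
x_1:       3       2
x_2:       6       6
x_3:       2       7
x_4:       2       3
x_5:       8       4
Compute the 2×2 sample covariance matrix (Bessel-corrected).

Step 1 — column means:
  mean(A) = (3 + 6 + 2 + 2 + 8) / 5 = 21/5 = 4.2
  mean(B) = (2 + 6 + 7 + 3 + 4) / 5 = 22/5 = 4.4

Step 2 — sample covariance S[i,j] = (1/(n-1)) · Σ_k (x_{k,i} - mean_i) · (x_{k,j} - mean_j), with n-1 = 4.
  S[A,A] = ((-1.2)·(-1.2) + (1.8)·(1.8) + (-2.2)·(-2.2) + (-2.2)·(-2.2) + (3.8)·(3.8)) / 4 = 28.8/4 = 7.2
  S[A,B] = ((-1.2)·(-2.4) + (1.8)·(1.6) + (-2.2)·(2.6) + (-2.2)·(-1.4) + (3.8)·(-0.4)) / 4 = 1.6/4 = 0.4
  S[B,B] = ((-2.4)·(-2.4) + (1.6)·(1.6) + (2.6)·(2.6) + (-1.4)·(-1.4) + (-0.4)·(-0.4)) / 4 = 17.2/4 = 4.3

S is symmetric (S[j,i] = S[i,j]). Assembling:

S = [[7.2, 0.4],
 [0.4, 4.3]]


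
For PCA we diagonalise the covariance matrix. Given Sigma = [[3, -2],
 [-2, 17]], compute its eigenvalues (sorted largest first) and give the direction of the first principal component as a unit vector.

Step 1 — characteristic polynomial of 2×2 Sigma:
  det(Sigma - λI) = λ² - trace · λ + det = 0.
  trace = 3 + 17 = 20, det = 3·17 - (-2)² = 47.
Step 2 — discriminant:
  Δ = trace² - 4·det = 400 - 188 = 212.
Step 3 — eigenvalues:
  λ = (trace ± √Δ)/2 = (20 ± 14.5602)/2,
  λ_1 = 17.2801,  λ_2 = 2.7199.

Step 4 — unit eigenvector for λ_1: solve (Sigma - λ_1 I)v = 0. First row:
  (3 - 17.2801)·v_x + (-2)·v_y = 0, i.e. (-14.2801)·v_x + (-2)·v_y = 0,
  so v ∝ (b, λ_1 - a) = (-2, 14.2801); multiply by -1 so the first entry is positive: u = (2, -14.2801).
  ||u|| = √((2)² + (-14.2801)²) = √(207.9215) ≈ 14.4195,
  v_1 = u/||u|| ≈ (0.1387, -0.9903) (||v_1|| = 1).

λ_1 = 17.2801,  λ_2 = 2.7199;  v_1 ≈ (0.1387, -0.9903)


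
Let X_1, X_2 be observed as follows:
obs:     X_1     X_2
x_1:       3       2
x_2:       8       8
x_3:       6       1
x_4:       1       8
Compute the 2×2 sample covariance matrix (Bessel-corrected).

Step 1 — column means:
  mean(X_1) = (3 + 8 + 6 + 1) / 4 = 18/4 = 4.5
  mean(X_2) = (2 + 8 + 1 + 8) / 4 = 19/4 = 4.75

Step 2 — sample covariance S[i,j] = (1/(n-1)) · Σ_k (x_{k,i} - mean_i) · (x_{k,j} - mean_j), with n-1 = 3.
  S[X_1,X_1] = ((-1.5)·(-1.5) + (3.5)·(3.5) + (1.5)·(1.5) + (-3.5)·(-3.5)) / 3 = 29/3 = 9.6667
  S[X_1,X_2] = ((-1.5)·(-2.75) + (3.5)·(3.25) + (1.5)·(-3.75) + (-3.5)·(3.25)) / 3 = -1.5/3 = -0.5
  S[X_2,X_2] = ((-2.75)·(-2.75) + (3.25)·(3.25) + (-3.75)·(-3.75) + (3.25)·(3.25)) / 3 = 42.75/3 = 14.25

S is symmetric (S[j,i] = S[i,j]). Assembling:

S = [[9.6667, -0.5],
 [-0.5, 14.25]]


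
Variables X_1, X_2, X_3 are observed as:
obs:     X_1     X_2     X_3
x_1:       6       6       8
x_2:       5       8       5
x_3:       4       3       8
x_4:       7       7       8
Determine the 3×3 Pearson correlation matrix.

Step 1 — column means:
  mean(X_1) = (6 + 5 + 4 + 7) / 4 = 22/4 = 5.5
  mean(X_2) = (6 + 8 + 3 + 7) / 4 = 24/4 = 6
  mean(X_3) = (8 + 5 + 8 + 8) / 4 = 29/4 = 7.25

Step 2 — sample variances and covariances s[i,j] = (1/(n-1)) · Σ_k (x_{k,i} - mean_i) · (x_{k,j} - mean_j), with n-1 = 3:
  s[X_1,X_1] = ((0.5)·(0.5) + (-0.5)·(-0.5) + (-1.5)·(-1.5) + (1.5)·(1.5)) / 3 = 5/3 = 1.6667
  s[X_1,X_2] = ((0.5)·(0) + (-0.5)·(2) + (-1.5)·(-3) + (1.5)·(1)) / 3 = 5/3 = 1.6667
  s[X_1,X_3] = ((0.5)·(0.75) + (-0.5)·(-2.25) + (-1.5)·(0.75) + (1.5)·(0.75)) / 3 = 1.5/3 = 0.5
  s[X_2,X_2] = ((0)·(0) + (2)·(2) + (-3)·(-3) + (1)·(1)) / 3 = 14/3 = 4.6667
  s[X_2,X_3] = ((0)·(0.75) + (2)·(-2.25) + (-3)·(0.75) + (1)·(0.75)) / 3 = -6/3 = -2
  s[X_3,X_3] = ((0.75)·(0.75) + (-2.25)·(-2.25) + (0.75)·(0.75) + (0.75)·(0.75)) / 3 = 6.75/3 = 2.25
  Sample standard deviations s_i = √(s[i,i]):
  s(X_1) = √(1.6667) = 1.291
  s(X_2) = √(4.6667) = 2.1602
  s(X_3) = √(2.25) = 1.5

Step 3 — r_{ij} = s_{ij} / (s_i · s_j):
  r[X_1,X_1] = 1 (diagonal).
  r[X_1,X_2] = 1.6667 / (1.291 · 2.1602) = 1.6667 / 2.7889 = 0.5976
  r[X_1,X_3] = 0.5 / (1.291 · 1.5) = 0.5 / 1.9365 = 0.2582
  r[X_2,X_2] = 1 (diagonal).
  r[X_2,X_3] = -2 / (2.1602 · 1.5) = -2 / 3.2404 = -0.6172
  r[X_3,X_3] = 1 (diagonal).

R is symmetric with unit diagonal. Assembling:

R = [[1, 0.5976, 0.2582],
 [0.5976, 1, -0.6172],
 [0.2582, -0.6172, 1]]


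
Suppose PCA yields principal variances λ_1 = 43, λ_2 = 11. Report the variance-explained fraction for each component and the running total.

Step 1 — total variance = trace(Sigma) = Σ λ_i = 43 + 11 = 54.

Step 2 — fraction explained by component i = λ_i / Σ λ:
  PC1: 43/54 = 0.7963
  PC2: 11/54 = 0.2037

Step 3 — cumulative fraction after k components = (λ_1 + ... + λ_k) / Σ λ:
  k = 1: 43/54 = 0.7963
  k = 2: (43 + 11)/54 = 54/54 = 1

Summary (fraction, with percent):

explained: PC1 0.7963 (79.63%), PC2 0.2037 (20.37%);  cumulative: 0.7963, 1


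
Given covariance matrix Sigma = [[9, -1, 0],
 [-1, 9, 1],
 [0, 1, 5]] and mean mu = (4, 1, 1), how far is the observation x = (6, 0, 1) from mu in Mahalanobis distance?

Step 1 — centre the observation: (x - mu) = (2, -1, 0).

Step 2 — invert Sigma (cofactor / det for 3×3, or solve directly):
  Sigma^{-1} = [[0.1125, 0.0128, -0.0026],
 [0.0128, 0.1151, -0.023],
 [-0.0026, -0.023, 0.2046]].

Step 3 — form the quadratic (x - mu)^T · Sigma^{-1} · (x - mu):
  Sigma^{-1} · (x - mu) = (0.2123, -0.0895, 0.0179).
  (x - mu)^T · [Sigma^{-1} · (x - mu)] = (2)·(0.2123) + (-1)·(-0.0895) + (0)·(0.0179) = 0.5141.

Step 4 — take square root: d = √(0.5141) ≈ 0.717.

d(x, mu) = √(0.5141) ≈ 0.717


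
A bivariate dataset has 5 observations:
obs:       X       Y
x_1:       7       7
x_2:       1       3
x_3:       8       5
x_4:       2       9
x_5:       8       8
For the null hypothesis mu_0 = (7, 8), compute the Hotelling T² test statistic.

Step 1 — sample mean vector:
  mean(X) = (7 + 1 + 8 + 2 + 8) / 5 = 26/5 = 5.2
  mean(Y) = (7 + 3 + 5 + 9 + 8) / 5 = 32/5 = 6.4
  x̄ = (5.2, 6.4),  deviation x̄ - mu_0 = (5.2, 6.4) - (7, 8) = (-1.8, -1.6).

Step 2 — sample covariance matrix, S[i,j] = (1/(n-1)) · Σ_k (x_{k,i} - mean_i) · (x_{k,j} - mean_j), divisor n-1 = 4:
  S[X,X] = ((1.8)·(1.8) + (-4.2)·(-4.2) + (2.8)·(2.8) + (-3.2)·(-3.2) + (2.8)·(2.8)) / 4 = 46.8/4 = 11.7
  S[X,Y] = ((1.8)·(0.6) + (-4.2)·(-3.4) + (2.8)·(-1.4) + (-3.2)·(2.6) + (2.8)·(1.6)) / 4 = 7.6/4 = 1.9
  S[Y,Y] = ((0.6)·(0.6) + (-3.4)·(-3.4) + (-1.4)·(-1.4) + (2.6)·(2.6) + (1.6)·(1.6)) / 4 = 23.2/4 = 5.8
  S = [[11.7, 1.9],
 [1.9, 5.8]].

Step 3 — invert S. det(S) = 11.7·5.8 - (1.9)² = 64.25.
  S^{-1} = (1/det) · [[d, -b], [-b, a]] = [[0.0903, -0.0296],
 [-0.0296, 0.1821]].

Step 4 — quadratic form (x̄ - mu_0)^T · S^{-1} · (x̄ - mu_0):
  S^{-1} · (x̄ - mu_0) = (-0.1152, -0.2381),
  (x̄ - mu_0)^T · [...] = (-1.8)·(-0.1152) + (-1.6)·(-0.2381) = 0.5883.

Step 5 — scale by n: T² = 5 · 0.5883 = 2.9416.

T² ≈ 2.9416


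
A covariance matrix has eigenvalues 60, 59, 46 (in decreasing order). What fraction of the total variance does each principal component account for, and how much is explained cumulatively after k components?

Step 1 — total variance = trace(Sigma) = Σ λ_i = 60 + 59 + 46 = 165.

Step 2 — fraction explained by component i = λ_i / Σ λ:
  PC1: 60/165 = 0.3636
  PC2: 59/165 = 0.3576
  PC3: 46/165 = 0.2788

Step 3 — cumulative fraction after k components = (λ_1 + ... + λ_k) / Σ λ:
  k = 1: 60/165 = 0.3636
  k = 2: (60 + 59)/165 = 119/165 = 0.7212
  k = 3: (60 + 59 + 46)/165 = 165/165 = 1

Summary (fraction, with percent):

explained: PC1 0.3636 (36.36%), PC2 0.3576 (35.76%), PC3 0.2788 (27.88%);  cumulative: 0.3636, 0.7212, 1


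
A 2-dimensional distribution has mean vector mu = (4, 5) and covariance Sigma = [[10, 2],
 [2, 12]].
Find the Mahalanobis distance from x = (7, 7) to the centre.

Step 1 — centre the observation: (x - mu) = (3, 2).

Step 2 — invert Sigma. det(Sigma) = 10·12 - (2)² = 116.
  Sigma^{-1} = (1/det) · [[d, -b], [-b, a]] = [[0.1034, -0.0172],
 [-0.0172, 0.0862]].

Step 3 — form the quadratic (x - mu)^T · Sigma^{-1} · (x - mu):
  Sigma^{-1} · (x - mu) = (0.2759, 0.1207).
  (x - mu)^T · [Sigma^{-1} · (x - mu)] = (3)·(0.2759) + (2)·(0.1207) = 1.069.

Step 4 — take square root: d = √(1.069) ≈ 1.0339.

d(x, mu) = √(1.069) ≈ 1.0339


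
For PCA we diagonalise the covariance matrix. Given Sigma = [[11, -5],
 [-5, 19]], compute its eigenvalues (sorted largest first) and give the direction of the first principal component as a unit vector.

Step 1 — characteristic polynomial of 2×2 Sigma:
  det(Sigma - λI) = λ² - trace · λ + det = 0.
  trace = 11 + 19 = 30, det = 11·19 - (-5)² = 184.
Step 2 — discriminant:
  Δ = trace² - 4·det = 900 - 736 = 164.
Step 3 — eigenvalues:
  λ = (trace ± √Δ)/2 = (30 ± 12.8062)/2,
  λ_1 = 21.4031,  λ_2 = 8.5969.

Step 4 — unit eigenvector for λ_1: solve (Sigma - λ_1 I)v = 0. First row:
  (11 - 21.4031)·v_x + (-5)·v_y = 0, i.e. (-10.4031)·v_x + (-5)·v_y = 0,
  so v ∝ (b, λ_1 - a) = (-5, 10.4031); multiply by -1 so the first entry is positive: u = (5, -10.4031).
  ||u|| = √((5)² + (-10.4031)²) = √(133.225) ≈ 11.5423,
  v_1 = u/||u|| ≈ (0.4332, -0.9013) (||v_1|| = 1).

λ_1 = 21.4031,  λ_2 = 8.5969;  v_1 ≈ (0.4332, -0.9013)


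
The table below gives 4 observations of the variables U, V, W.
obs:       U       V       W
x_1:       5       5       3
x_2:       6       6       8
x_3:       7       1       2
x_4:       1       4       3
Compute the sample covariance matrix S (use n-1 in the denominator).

Step 1 — column means:
  mean(U) = (5 + 6 + 7 + 1) / 4 = 19/4 = 4.75
  mean(V) = (5 + 6 + 1 + 4) / 4 = 16/4 = 4
  mean(W) = (3 + 8 + 2 + 3) / 4 = 16/4 = 4

Step 2 — sample covariance S[i,j] = (1/(n-1)) · Σ_k (x_{k,i} - mean_i) · (x_{k,j} - mean_j), with n-1 = 3.
  S[U,U] = ((0.25)·(0.25) + (1.25)·(1.25) + (2.25)·(2.25) + (-3.75)·(-3.75)) / 3 = 20.75/3 = 6.9167
  S[U,V] = ((0.25)·(1) + (1.25)·(2) + (2.25)·(-3) + (-3.75)·(0)) / 3 = -4/3 = -1.3333
  S[U,W] = ((0.25)·(-1) + (1.25)·(4) + (2.25)·(-2) + (-3.75)·(-1)) / 3 = 4/3 = 1.3333
  S[V,V] = ((1)·(1) + (2)·(2) + (-3)·(-3) + (0)·(0)) / 3 = 14/3 = 4.6667
  S[V,W] = ((1)·(-1) + (2)·(4) + (-3)·(-2) + (0)·(-1)) / 3 = 13/3 = 4.3333
  S[W,W] = ((-1)·(-1) + (4)·(4) + (-2)·(-2) + (-1)·(-1)) / 3 = 22/3 = 7.3333

S is symmetric (S[j,i] = S[i,j]). Assembling:

S = [[6.9167, -1.3333, 1.3333],
 [-1.3333, 4.6667, 4.3333],
 [1.3333, 4.3333, 7.3333]]


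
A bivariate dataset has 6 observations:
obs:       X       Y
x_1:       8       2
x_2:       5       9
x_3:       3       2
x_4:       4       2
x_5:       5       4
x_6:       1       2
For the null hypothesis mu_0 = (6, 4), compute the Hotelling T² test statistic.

Step 1 — sample mean vector:
  mean(X) = (8 + 5 + 3 + 4 + 5 + 1) / 6 = 26/6 = 4.3333
  mean(Y) = (2 + 9 + 2 + 2 + 4 + 2) / 6 = 21/6 = 3.5
  x̄ = (4.3333, 3.5),  deviation x̄ - mu_0 = (4.3333, 3.5) - (6, 4) = (-1.6667, -0.5).

Step 2 — sample covariance matrix, S[i,j] = (1/(n-1)) · Σ_k (x_{k,i} - mean_i) · (x_{k,j} - mean_j), divisor n-1 = 5:
  S[X,X] = ((3.6667)·(3.6667) + (0.6667)·(0.6667) + (-1.3333)·(-1.3333) + (-0.3333)·(-0.3333) + (0.6667)·(0.6667) + (-3.3333)·(-3.3333)) / 5 = 27.3333/5 = 5.4667
  S[X,Y] = ((3.6667)·(-1.5) + (0.6667)·(5.5) + (-1.3333)·(-1.5) + (-0.3333)·(-1.5) + (0.6667)·(0.5) + (-3.3333)·(-1.5)) / 5 = 6/5 = 1.2
  S[Y,Y] = ((-1.5)·(-1.5) + (5.5)·(5.5) + (-1.5)·(-1.5) + (-1.5)·(-1.5) + (0.5)·(0.5) + (-1.5)·(-1.5)) / 5 = 39.5/5 = 7.9
  S = [[5.4667, 1.2],
 [1.2, 7.9]].

Step 3 — invert S. det(S) = 5.4667·7.9 - (1.2)² = 41.7467.
  S^{-1} = (1/det) · [[d, -b], [-b, a]] = [[0.1892, -0.0287],
 [-0.0287, 0.1309]].

Step 4 — quadratic form (x̄ - mu_0)^T · S^{-1} · (x̄ - mu_0):
  S^{-1} · (x̄ - mu_0) = (-0.301, -0.0176),
  (x̄ - mu_0)^T · [...] = (-1.6667)·(-0.301) + (-0.5)·(-0.0176) = 0.5105.

Step 5 — scale by n: T² = 6 · 0.5105 = 3.0629.

T² ≈ 3.0629


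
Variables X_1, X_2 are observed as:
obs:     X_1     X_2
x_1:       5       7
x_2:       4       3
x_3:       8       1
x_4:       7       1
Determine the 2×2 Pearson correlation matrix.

Step 1 — column means:
  mean(X_1) = (5 + 4 + 8 + 7) / 4 = 24/4 = 6
  mean(X_2) = (7 + 3 + 1 + 1) / 4 = 12/4 = 3

Step 2 — sample variances and covariances s[i,j] = (1/(n-1)) · Σ_k (x_{k,i} - mean_i) · (x_{k,j} - mean_j), with n-1 = 3:
  s[X_1,X_1] = ((-1)·(-1) + (-2)·(-2) + (2)·(2) + (1)·(1)) / 3 = 10/3 = 3.3333
  s[X_1,X_2] = ((-1)·(4) + (-2)·(0) + (2)·(-2) + (1)·(-2)) / 3 = -10/3 = -3.3333
  s[X_2,X_2] = ((4)·(4) + (0)·(0) + (-2)·(-2) + (-2)·(-2)) / 3 = 24/3 = 8
  Sample standard deviations s_i = √(s[i,i]):
  s(X_1) = √(3.3333) = 1.8257
  s(X_2) = √(8) = 2.8284

Step 3 — r_{ij} = s_{ij} / (s_i · s_j):
  r[X_1,X_1] = 1 (diagonal).
  r[X_1,X_2] = -3.3333 / (1.8257 · 2.8284) = -3.3333 / 5.164 = -0.6455
  r[X_2,X_2] = 1 (diagonal).

R is symmetric with unit diagonal. Assembling:

R = [[1, -0.6455],
 [-0.6455, 1]]


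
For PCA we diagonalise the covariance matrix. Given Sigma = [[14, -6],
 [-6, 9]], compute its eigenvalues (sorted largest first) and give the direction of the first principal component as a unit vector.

Step 1 — characteristic polynomial of 2×2 Sigma:
  det(Sigma - λI) = λ² - trace · λ + det = 0.
  trace = 14 + 9 = 23, det = 14·9 - (-6)² = 90.
Step 2 — discriminant:
  Δ = trace² - 4·det = 529 - 360 = 169.
Step 3 — eigenvalues:
  λ = (trace ± √Δ)/2 = (23 ± 13)/2,
  λ_1 = 18,  λ_2 = 5.

Step 4 — unit eigenvector for λ_1: solve (Sigma - λ_1 I)v = 0. First row:
  (14 - 18)·v_x + (-6)·v_y = 0, i.e. (-4)·v_x + (-6)·v_y = 0,
  so v ∝ (b, λ_1 - a) = (-6, 4); multiply by -1 so the first entry is positive: u = (6, -4).
  ||u|| = √((6)² + (-4)²) = √(52) ≈ 7.2111,
  v_1 = u/||u|| ≈ (0.8321, -0.5547) (||v_1|| = 1).

λ_1 = 18,  λ_2 = 5;  v_1 ≈ (0.8321, -0.5547)


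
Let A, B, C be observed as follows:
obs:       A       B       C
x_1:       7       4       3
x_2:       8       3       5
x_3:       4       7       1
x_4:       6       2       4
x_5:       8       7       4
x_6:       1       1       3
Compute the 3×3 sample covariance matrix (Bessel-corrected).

Step 1 — column means:
  mean(A) = (7 + 8 + 4 + 6 + 8 + 1) / 6 = 34/6 = 5.6667
  mean(B) = (4 + 3 + 7 + 2 + 7 + 1) / 6 = 24/6 = 4
  mean(C) = (3 + 5 + 1 + 4 + 4 + 3) / 6 = 20/6 = 3.3333

Step 2 — sample covariance S[i,j] = (1/(n-1)) · Σ_k (x_{k,i} - mean_i) · (x_{k,j} - mean_j), with n-1 = 5.
  S[A,A] = ((1.3333)·(1.3333) + (2.3333)·(2.3333) + (-1.6667)·(-1.6667) + (0.3333)·(0.3333) + (2.3333)·(2.3333) + (-4.6667)·(-4.6667)) / 5 = 37.3333/5 = 7.4667
  S[A,B] = ((1.3333)·(0) + (2.3333)·(-1) + (-1.6667)·(3) + (0.3333)·(-2) + (2.3333)·(3) + (-4.6667)·(-3)) / 5 = 13/5 = 2.6
  S[A,C] = ((1.3333)·(-0.3333) + (2.3333)·(1.6667) + (-1.6667)·(-2.3333) + (0.3333)·(0.6667) + (2.3333)·(0.6667) + (-4.6667)·(-0.3333)) / 5 = 10.6667/5 = 2.1333
  S[B,B] = ((0)·(0) + (-1)·(-1) + (3)·(3) + (-2)·(-2) + (3)·(3) + (-3)·(-3)) / 5 = 32/5 = 6.4
  S[B,C] = ((0)·(-0.3333) + (-1)·(1.6667) + (3)·(-2.3333) + (-2)·(0.6667) + (3)·(0.6667) + (-3)·(-0.3333)) / 5 = -7/5 = -1.4
  S[C,C] = ((-0.3333)·(-0.3333) + (1.6667)·(1.6667) + (-2.3333)·(-2.3333) + (0.6667)·(0.6667) + (0.6667)·(0.6667) + (-0.3333)·(-0.3333)) / 5 = 9.3333/5 = 1.8667

S is symmetric (S[j,i] = S[i,j]). Assembling:

S = [[7.4667, 2.6, 2.1333],
 [2.6, 6.4, -1.4],
 [2.1333, -1.4, 1.8667]]


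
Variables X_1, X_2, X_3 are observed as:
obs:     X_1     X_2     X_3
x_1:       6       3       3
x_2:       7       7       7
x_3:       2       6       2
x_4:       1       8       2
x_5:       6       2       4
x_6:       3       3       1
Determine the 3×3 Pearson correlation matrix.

Step 1 — column means:
  mean(X_1) = (6 + 7 + 2 + 1 + 6 + 3) / 6 = 25/6 = 4.1667
  mean(X_2) = (3 + 7 + 6 + 8 + 2 + 3) / 6 = 29/6 = 4.8333
  mean(X_3) = (3 + 7 + 2 + 2 + 4 + 1) / 6 = 19/6 = 3.1667

Step 2 — sample variances and covariances s[i,j] = (1/(n-1)) · Σ_k (x_{k,i} - mean_i) · (x_{k,j} - mean_j), with n-1 = 5:
  s[X_1,X_1] = ((1.8333)·(1.8333) + (2.8333)·(2.8333) + (-2.1667)·(-2.1667) + (-3.1667)·(-3.1667) + (1.8333)·(1.8333) + (-1.1667)·(-1.1667)) / 5 = 30.8333/5 = 6.1667
  s[X_1,X_2] = ((1.8333)·(-1.8333) + (2.8333)·(2.1667) + (-2.1667)·(1.1667) + (-3.1667)·(3.1667) + (1.8333)·(-2.8333) + (-1.1667)·(-1.8333)) / 5 = -12.8333/5 = -2.5667
  s[X_1,X_3] = ((1.8333)·(-0.1667) + (2.8333)·(3.8333) + (-2.1667)·(-1.1667) + (-3.1667)·(-1.1667) + (1.8333)·(0.8333) + (-1.1667)·(-2.1667)) / 5 = 20.8333/5 = 4.1667
  s[X_2,X_2] = ((-1.8333)·(-1.8333) + (2.1667)·(2.1667) + (1.1667)·(1.1667) + (3.1667)·(3.1667) + (-2.8333)·(-2.8333) + (-1.8333)·(-1.8333)) / 5 = 30.8333/5 = 6.1667
  s[X_2,X_3] = ((-1.8333)·(-0.1667) + (2.1667)·(3.8333) + (1.1667)·(-1.1667) + (3.1667)·(-1.1667) + (-2.8333)·(0.8333) + (-1.8333)·(-2.1667)) / 5 = 5.1667/5 = 1.0333
  s[X_3,X_3] = ((-0.1667)·(-0.1667) + (3.8333)·(3.8333) + (-1.1667)·(-1.1667) + (-1.1667)·(-1.1667) + (0.8333)·(0.8333) + (-2.1667)·(-2.1667)) / 5 = 22.8333/5 = 4.5667
  Sample standard deviations s_i = √(s[i,i]):
  s(X_1) = √(6.1667) = 2.4833
  s(X_2) = √(6.1667) = 2.4833
  s(X_3) = √(4.5667) = 2.137

Step 3 — r_{ij} = s_{ij} / (s_i · s_j):
  r[X_1,X_1] = 1 (diagonal).
  r[X_1,X_2] = -2.5667 / (2.4833 · 2.4833) = -2.5667 / 6.1667 = -0.4162
  r[X_1,X_3] = 4.1667 / (2.4833 · 2.137) = 4.1667 / 5.3067 = 0.7852
  r[X_2,X_2] = 1 (diagonal).
  r[X_2,X_3] = 1.0333 / (2.4833 · 2.137) = 1.0333 / 5.3067 = 0.1947
  r[X_3,X_3] = 1 (diagonal).

R is symmetric with unit diagonal. Assembling:

R = [[1, -0.4162, 0.7852],
 [-0.4162, 1, 0.1947],
 [0.7852, 0.1947, 1]]
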